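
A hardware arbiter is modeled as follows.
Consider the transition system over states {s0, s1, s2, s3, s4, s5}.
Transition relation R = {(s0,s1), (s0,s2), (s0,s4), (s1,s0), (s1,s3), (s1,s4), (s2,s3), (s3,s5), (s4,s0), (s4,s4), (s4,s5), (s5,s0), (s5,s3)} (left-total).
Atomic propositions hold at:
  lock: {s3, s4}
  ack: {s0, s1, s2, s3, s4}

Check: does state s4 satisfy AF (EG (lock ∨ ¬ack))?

Sat(¬ack) = {s5}
Sat(lock ∨ ¬ack) = {s3, s4, s5}
EG (lock ∨ ¬ack): greatest fixpoint, start Z0 = {s3, s4, s5}, keep only states in Sat with some successor in Z. Already a fixed point.
Sat(EG (lock ∨ ¬ack)) = {s3, s4, s5}
AF (EG (lock ∨ ¬ack)): least fixpoint, start Z0 = {s3, s4, s5}, add states with every successor in Z. Z1 = {s2, s3, s4, s5}; fixed.
Sat(AF (EG (lock ∨ ¬ack))) = {s2, s3, s4, s5}
s4 ∈ Sat(AF (EG (lock ∨ ¬ack))) = {s2, s3, s4, s5}, so the formula holds at s4.

Yes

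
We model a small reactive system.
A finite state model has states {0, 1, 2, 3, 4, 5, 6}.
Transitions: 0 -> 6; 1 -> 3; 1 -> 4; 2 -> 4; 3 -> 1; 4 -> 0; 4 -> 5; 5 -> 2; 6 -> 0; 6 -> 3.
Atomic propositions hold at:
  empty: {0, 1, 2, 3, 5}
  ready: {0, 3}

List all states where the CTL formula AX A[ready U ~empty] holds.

{0, 2}

Sat(~empty) = {4, 6}
A[ready U ~empty]: least fixpoint, start Z0 = Sat(~empty) = {4, 6}, add states in Sat(ready) with every successor in Z. Z1 = {0, 4, 6}; fixed.
Sat(A[ready U ~empty]) = {0, 4, 6}
Sat(AX A[ready U ~empty]) = {s : every successor in {0, 4, 6}} = {0, 2}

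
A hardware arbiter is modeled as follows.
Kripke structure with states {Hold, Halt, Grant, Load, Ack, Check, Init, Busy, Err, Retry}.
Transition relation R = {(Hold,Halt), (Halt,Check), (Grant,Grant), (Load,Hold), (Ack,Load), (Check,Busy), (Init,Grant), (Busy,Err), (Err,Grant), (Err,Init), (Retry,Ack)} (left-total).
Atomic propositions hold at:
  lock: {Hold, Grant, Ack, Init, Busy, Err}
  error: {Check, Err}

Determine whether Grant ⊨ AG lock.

AG lock: greatest fixpoint, start Z0 = {Hold, Grant, Ack, Init, Busy, Err}, keep only states in Sat with every successor in Z. Z1 = {Grant, Init, Busy, Err}; fixed.
Sat(AG lock) = {Grant, Init, Busy, Err}
Grant ∈ Sat(AG lock) = {Grant, Init, Busy, Err}, so the formula holds at Grant.

Yes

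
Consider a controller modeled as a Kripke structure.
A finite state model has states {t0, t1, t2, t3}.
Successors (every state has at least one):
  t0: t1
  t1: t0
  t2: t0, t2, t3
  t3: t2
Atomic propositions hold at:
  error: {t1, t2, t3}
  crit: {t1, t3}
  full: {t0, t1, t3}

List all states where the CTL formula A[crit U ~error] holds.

Sat(~error) = {t0}
A[crit U ~error]: least fixpoint, start Z0 = Sat(~error) = {t0}, add states in Sat(crit) with every successor in Z. Z1 = {t0, t1}; fixed.
Sat(A[crit U ~error]) = {t0, t1}

{t0, t1}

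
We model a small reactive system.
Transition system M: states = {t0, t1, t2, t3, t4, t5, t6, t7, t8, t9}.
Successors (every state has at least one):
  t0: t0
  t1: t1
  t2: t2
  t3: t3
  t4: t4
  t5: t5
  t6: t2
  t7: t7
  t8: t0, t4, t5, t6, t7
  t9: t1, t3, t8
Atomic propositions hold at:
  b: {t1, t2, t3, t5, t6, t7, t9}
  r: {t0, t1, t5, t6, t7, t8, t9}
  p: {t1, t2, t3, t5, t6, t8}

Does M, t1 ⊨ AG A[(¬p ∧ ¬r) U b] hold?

Yes

Sat(¬p) = {t0, t4, t7, t9}
Sat(¬r) = {t2, t3, t4}
Sat(¬p ∧ ¬r) = {t4}
A[(¬p ∧ ¬r) U b]: least fixpoint, start Z0 = Sat(b) = {t1, t2, t3, t5, t6, t7, t9}, add states in Sat(¬p ∧ ¬r) with every successor in Z. Already a fixed point.
Sat(A[(¬p ∧ ¬r) U b]) = {t1, t2, t3, t5, t6, t7, t9}
AG A[(¬p ∧ ¬r) U b]: greatest fixpoint, start Z0 = {t1, t2, t3, t5, t6, t7, t9}, keep only states in Sat with every successor in Z. Z1 = {t1, t2, t3, t5, t6, t7}; fixed.
Sat(AG A[(¬p ∧ ¬r) U b]) = {t1, t2, t3, t5, t6, t7}
t1 ∈ Sat(AG A[(¬p ∧ ¬r) U b]) = {t1, t2, t3, t5, t6, t7}, so the formula holds at t1.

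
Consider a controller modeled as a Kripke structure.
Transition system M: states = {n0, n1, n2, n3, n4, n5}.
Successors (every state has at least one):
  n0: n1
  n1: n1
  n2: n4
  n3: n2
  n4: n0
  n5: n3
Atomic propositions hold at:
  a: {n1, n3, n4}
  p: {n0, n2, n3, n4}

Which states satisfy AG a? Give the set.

AG a: greatest fixpoint, start Z0 = {n1, n3, n4}, keep only states in Sat with every successor in Z. Z1 = {n1}; fixed.
Sat(AG a) = {n1}

{n1}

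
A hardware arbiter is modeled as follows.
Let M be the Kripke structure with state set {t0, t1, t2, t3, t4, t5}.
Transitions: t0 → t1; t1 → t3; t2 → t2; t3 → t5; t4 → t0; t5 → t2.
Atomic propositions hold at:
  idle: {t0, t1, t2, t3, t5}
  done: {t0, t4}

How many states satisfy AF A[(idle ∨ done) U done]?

2

Sat(idle ∨ done) = {t0, t1, t2, t3, t4, t5}
A[(idle ∨ done) U done]: least fixpoint, start Z0 = Sat(done) = {t0, t4}, add states in Sat(idle ∨ done) with every successor in Z. Already a fixed point.
Sat(A[(idle ∨ done) U done]) = {t0, t4}
AF A[(idle ∨ done) U done]: least fixpoint, start Z0 = {t0, t4}, add states with every successor in Z. Already a fixed point.
Sat(AF A[(idle ∨ done) U done]) = {t0, t4}
|Sat(AF A[(idle ∨ done) U done])| = |{t0, t4}| = 2.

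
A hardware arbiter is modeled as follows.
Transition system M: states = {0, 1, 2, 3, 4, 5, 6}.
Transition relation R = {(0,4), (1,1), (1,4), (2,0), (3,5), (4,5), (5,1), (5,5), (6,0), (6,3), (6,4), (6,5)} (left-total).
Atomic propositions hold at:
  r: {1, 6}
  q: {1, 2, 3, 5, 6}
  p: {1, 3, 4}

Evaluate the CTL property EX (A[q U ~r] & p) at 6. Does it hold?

Yes

Sat(~r) = {0, 2, 3, 4, 5}
A[q U ~r]: least fixpoint, start Z0 = Sat(~r) = {0, 2, 3, 4, 5}, add states in Sat(q) with every successor in Z. Z1 = {0, 2, 3, 4, 5, 6}; fixed.
Sat(A[q U ~r]) = {0, 2, 3, 4, 5, 6}
Sat(A[q U ~r] & p) = {3, 4}
Sat(EX (A[q U ~r] & p)) = {s : some successor in {3, 4}} = {0, 1, 6}
6 ∈ Sat(EX (A[q U ~r] & p)) = {0, 1, 6}, so the formula holds at 6.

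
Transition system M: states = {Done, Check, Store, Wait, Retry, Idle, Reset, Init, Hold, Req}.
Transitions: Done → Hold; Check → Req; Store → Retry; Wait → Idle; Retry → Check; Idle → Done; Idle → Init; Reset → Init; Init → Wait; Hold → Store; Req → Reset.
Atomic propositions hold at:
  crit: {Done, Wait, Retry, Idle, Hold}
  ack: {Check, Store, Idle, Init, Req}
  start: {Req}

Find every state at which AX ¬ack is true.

{Done, Store, Init, Req}

Sat(¬ack) = {Done, Wait, Retry, Reset, Hold}
Sat(AX ¬ack) = {s : every successor in {Done, Wait, Retry, Reset, Hold}} = {Done, Store, Init, Req}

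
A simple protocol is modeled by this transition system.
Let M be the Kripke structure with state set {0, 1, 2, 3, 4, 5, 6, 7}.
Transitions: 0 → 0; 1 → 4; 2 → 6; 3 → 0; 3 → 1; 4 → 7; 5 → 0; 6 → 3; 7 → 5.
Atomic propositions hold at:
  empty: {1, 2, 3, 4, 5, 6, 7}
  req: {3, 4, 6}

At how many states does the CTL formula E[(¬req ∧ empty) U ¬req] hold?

5

Sat(¬req) = {0, 1, 2, 5, 7}
Sat(¬req ∧ empty) = {1, 2, 5, 7}
E[(¬req ∧ empty) U ¬req]: least fixpoint, start Z0 = Sat(¬req) = {0, 1, 2, 5, 7}, add states in Sat(¬req ∧ empty) with some successor in Z. Already a fixed point.
Sat(E[(¬req ∧ empty) U ¬req]) = {0, 1, 2, 5, 7}
|Sat(E[(¬req ∧ empty) U ¬req])| = |{0, 1, 2, 5, 7}| = 5.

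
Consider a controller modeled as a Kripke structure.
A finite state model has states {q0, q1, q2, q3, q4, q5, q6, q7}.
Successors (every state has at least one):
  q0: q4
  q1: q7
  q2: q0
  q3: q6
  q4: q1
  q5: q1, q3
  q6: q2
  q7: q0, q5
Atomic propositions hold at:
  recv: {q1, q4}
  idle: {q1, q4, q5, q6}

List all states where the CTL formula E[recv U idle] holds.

{q1, q4, q5, q6}

E[recv U idle]: least fixpoint, start Z0 = Sat(idle) = {q1, q4, q5, q6}, add states in Sat(recv) with some successor in Z. Already a fixed point.
Sat(E[recv U idle]) = {q1, q4, q5, q6}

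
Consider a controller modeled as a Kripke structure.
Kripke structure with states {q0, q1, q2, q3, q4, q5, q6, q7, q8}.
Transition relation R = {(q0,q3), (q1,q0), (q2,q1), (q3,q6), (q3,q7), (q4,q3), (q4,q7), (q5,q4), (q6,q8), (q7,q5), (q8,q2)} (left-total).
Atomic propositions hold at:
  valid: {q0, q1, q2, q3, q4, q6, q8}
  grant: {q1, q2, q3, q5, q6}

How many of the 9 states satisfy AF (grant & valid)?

6

Sat(grant & valid) = {q1, q2, q3, q6}
AF (grant & valid): least fixpoint, start Z0 = {q1, q2, q3, q6}, add states with every successor in Z. Z1 = {q0, q1, q2, q3, q6, q8}; fixed.
Sat(AF (grant & valid)) = {q0, q1, q2, q3, q6, q8}
|Sat(AF (grant & valid))| = |{q0, q1, q2, q3, q6, q8}| = 6.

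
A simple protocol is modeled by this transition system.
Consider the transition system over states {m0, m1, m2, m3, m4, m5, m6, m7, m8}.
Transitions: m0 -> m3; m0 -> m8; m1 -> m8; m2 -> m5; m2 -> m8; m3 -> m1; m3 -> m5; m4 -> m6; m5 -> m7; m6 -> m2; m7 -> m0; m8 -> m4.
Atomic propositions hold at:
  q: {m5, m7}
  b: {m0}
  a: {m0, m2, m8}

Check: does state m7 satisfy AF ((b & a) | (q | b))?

Sat(b & a) = {m0}
Sat(q | b) = {m0, m5, m7}
Sat((b & a) | (q | b)) = {m0, m5, m7}
AF ((b & a) | (q | b)): least fixpoint, start Z0 = {m0, m5, m7}, add states with every successor in Z. Already a fixed point.
Sat(AF ((b & a) | (q | b))) = {m0, m5, m7}
m7 ∈ Sat(AF ((b & a) | (q | b))) = {m0, m5, m7}, so the formula holds at m7.

Yes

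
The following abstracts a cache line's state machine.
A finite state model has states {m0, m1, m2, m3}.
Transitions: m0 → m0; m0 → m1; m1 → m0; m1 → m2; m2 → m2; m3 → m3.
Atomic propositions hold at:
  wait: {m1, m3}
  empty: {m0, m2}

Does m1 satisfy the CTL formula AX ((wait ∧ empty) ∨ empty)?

Yes

Sat(wait ∧ empty) = ∅
Sat((wait ∧ empty) ∨ empty) = {m0, m2}
Sat(AX ((wait ∧ empty) ∨ empty)) = {s : every successor in {m0, m2}} = {m1, m2}
m1 ∈ Sat(AX ((wait ∧ empty) ∨ empty)) = {m1, m2}, so the formula holds at m1.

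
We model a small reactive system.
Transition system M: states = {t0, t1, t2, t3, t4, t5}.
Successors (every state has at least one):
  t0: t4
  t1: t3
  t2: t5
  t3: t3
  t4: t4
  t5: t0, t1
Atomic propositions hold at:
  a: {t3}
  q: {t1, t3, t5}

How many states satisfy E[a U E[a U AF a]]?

2

AF a: least fixpoint, start Z0 = {t3}, add states with every successor in Z. Z1 = {t1, t3}; fixed.
Sat(AF a) = {t1, t3}
E[a U AF a]: least fixpoint, start Z0 = Sat(AF a) = {t1, t3}, add states in Sat(a) with some successor in Z. Already a fixed point.
Sat(E[a U AF a]) = {t1, t3}
E[a U E[a U AF a]]: least fixpoint, start Z0 = Sat(E[a U AF a]) = {t1, t3}, add states in Sat(a) with some successor in Z. Already a fixed point.
Sat(E[a U E[a U AF a]]) = {t1, t3}
|Sat(E[a U E[a U AF a]])| = |{t1, t3}| = 2.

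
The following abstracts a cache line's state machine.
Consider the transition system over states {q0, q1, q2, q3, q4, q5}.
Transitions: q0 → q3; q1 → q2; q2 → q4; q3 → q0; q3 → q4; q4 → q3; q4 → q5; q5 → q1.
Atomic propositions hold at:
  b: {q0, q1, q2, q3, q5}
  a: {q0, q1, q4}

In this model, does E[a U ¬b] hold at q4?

Sat(¬b) = {q4}
E[a U ¬b]: least fixpoint, start Z0 = Sat(¬b) = {q4}, add states in Sat(a) with some successor in Z. Already a fixed point.
Sat(E[a U ¬b]) = {q4}
q4 ∈ Sat(E[a U ¬b]) = {q4}, so the formula holds at q4.

Yes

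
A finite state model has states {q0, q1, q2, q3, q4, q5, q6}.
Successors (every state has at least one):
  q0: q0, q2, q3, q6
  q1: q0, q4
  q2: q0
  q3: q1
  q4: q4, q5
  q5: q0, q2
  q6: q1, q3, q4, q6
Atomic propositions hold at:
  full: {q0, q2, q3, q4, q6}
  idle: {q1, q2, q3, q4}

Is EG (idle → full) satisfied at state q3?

Sat(idle → full) = {q0, q2, q3, q4, q5, q6}
EG (idle → full): greatest fixpoint, start Z0 = {q0, q2, q3, q4, q5, q6}, keep only states in Sat with some successor in Z. Z1 = {q0, q2, q4, q5, q6}; fixed.
Sat(EG (idle → full)) = {q0, q2, q4, q5, q6}
q3 ∉ Sat(EG (idle → full)) = {q0, q2, q4, q5, q6}, so the formula does not hold at q3.

No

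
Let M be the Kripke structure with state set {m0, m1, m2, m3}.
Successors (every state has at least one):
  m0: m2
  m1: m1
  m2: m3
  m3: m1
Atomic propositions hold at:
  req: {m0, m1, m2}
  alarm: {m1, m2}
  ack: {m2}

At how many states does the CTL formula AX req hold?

3

Sat(AX req) = {s : every successor in {m0, m1, m2}} = {m0, m1, m3}
|Sat(AX req)| = |{m0, m1, m3}| = 3.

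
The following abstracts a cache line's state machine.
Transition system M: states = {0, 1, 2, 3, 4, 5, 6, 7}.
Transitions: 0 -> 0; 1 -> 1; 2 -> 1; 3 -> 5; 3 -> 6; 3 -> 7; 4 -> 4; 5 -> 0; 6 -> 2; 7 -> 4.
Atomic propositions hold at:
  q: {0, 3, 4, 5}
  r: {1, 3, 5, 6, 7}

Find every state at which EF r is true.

EF r: least fixpoint, start Z0 = {1, 3, 5, 6, 7}, add states with some successor in Z. Z1 = {1, 2, 3, 5, 6, 7}; fixed.
Sat(EF r) = {1, 2, 3, 5, 6, 7}

{1, 2, 3, 5, 6, 7}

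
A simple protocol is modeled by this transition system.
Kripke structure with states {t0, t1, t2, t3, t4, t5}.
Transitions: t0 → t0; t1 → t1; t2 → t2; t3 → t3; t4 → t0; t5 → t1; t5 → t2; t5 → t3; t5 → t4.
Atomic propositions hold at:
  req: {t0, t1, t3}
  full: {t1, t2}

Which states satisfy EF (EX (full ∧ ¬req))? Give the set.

{t2, t5}

Sat(¬req) = {t2, t4, t5}
Sat(full ∧ ¬req) = {t2}
Sat(EX (full ∧ ¬req)) = {s : some successor in {t2}} = {t2, t5}
EF (EX (full ∧ ¬req)): least fixpoint, start Z0 = {t2, t5}, add states with some successor in Z. Already a fixed point.
Sat(EF (EX (full ∧ ¬req))) = {t2, t5}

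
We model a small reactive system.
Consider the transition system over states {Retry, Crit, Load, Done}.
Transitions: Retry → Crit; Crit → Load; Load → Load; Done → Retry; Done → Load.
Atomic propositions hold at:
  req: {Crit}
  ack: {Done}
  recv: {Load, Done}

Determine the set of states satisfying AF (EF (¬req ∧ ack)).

{Done}

Sat(¬req) = {Retry, Load, Done}
Sat(¬req ∧ ack) = {Done}
EF (¬req ∧ ack): least fixpoint, start Z0 = {Done}, add states with some successor in Z. Already a fixed point.
Sat(EF (¬req ∧ ack)) = {Done}
AF (EF (¬req ∧ ack)): least fixpoint, start Z0 = {Done}, add states with every successor in Z. Already a fixed point.
Sat(AF (EF (¬req ∧ ack))) = {Done}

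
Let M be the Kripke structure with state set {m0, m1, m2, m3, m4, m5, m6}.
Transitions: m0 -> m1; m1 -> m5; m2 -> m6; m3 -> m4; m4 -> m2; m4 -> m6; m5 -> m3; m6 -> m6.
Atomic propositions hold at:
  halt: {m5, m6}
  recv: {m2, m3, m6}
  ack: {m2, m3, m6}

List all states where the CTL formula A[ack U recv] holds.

A[ack U recv]: least fixpoint, start Z0 = Sat(recv) = {m2, m3, m6}, add states in Sat(ack) with every successor in Z. Already a fixed point.
Sat(A[ack U recv]) = {m2, m3, m6}

{m2, m3, m6}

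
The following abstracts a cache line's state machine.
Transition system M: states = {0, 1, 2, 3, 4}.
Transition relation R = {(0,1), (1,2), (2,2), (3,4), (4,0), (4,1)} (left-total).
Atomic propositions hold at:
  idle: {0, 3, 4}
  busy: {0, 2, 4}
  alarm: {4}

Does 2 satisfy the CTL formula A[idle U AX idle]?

No

Sat(AX idle) = {s : every successor in {0, 3, 4}} = {3}
A[idle U AX idle]: least fixpoint, start Z0 = Sat(AX idle) = {3}, add states in Sat(idle) with every successor in Z. Already a fixed point.
Sat(A[idle U AX idle]) = {3}
2 ∉ Sat(A[idle U AX idle]) = {3}, so the formula does not hold at 2.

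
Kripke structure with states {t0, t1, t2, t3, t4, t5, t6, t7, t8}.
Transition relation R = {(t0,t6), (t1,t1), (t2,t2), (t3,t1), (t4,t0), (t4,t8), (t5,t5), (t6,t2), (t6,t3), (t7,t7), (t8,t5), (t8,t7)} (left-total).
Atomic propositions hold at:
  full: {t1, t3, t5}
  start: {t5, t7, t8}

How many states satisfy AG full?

3

AG full: greatest fixpoint, start Z0 = {t1, t3, t5}, keep only states in Sat with every successor in Z. Already a fixed point.
Sat(AG full) = {t1, t3, t5}
|Sat(AG full)| = |{t1, t3, t5}| = 3.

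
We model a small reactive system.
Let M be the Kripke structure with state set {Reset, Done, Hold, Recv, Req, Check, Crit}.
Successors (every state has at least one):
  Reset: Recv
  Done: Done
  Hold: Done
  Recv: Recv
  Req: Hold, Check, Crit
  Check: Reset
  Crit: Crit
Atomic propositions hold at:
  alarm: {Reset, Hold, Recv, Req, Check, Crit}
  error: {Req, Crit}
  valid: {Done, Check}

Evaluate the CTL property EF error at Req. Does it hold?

Yes

EF error: least fixpoint, start Z0 = {Req, Crit}, add states with some successor in Z. Already a fixed point.
Sat(EF error) = {Req, Crit}
Req ∈ Sat(EF error) = {Req, Crit}, so the formula holds at Req.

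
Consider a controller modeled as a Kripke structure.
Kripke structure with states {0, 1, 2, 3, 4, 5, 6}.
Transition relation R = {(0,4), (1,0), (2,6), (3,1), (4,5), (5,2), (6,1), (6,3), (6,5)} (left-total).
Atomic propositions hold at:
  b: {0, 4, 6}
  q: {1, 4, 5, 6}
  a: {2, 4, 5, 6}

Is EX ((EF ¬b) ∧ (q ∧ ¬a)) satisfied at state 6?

Yes

Sat(¬b) = {1, 2, 3, 5}
EF ¬b: least fixpoint, start Z0 = {1, 2, 3, 5}, add states with some successor in Z. Z1 = {1, 2, 3, 4, 5, 6}; Z2 = {0, 1, 2, 3, 4, 5, 6}; fixed.
Sat(EF ¬b) = {0, 1, 2, 3, 4, 5, 6}
Sat(¬a) = {0, 1, 3}
Sat(q ∧ ¬a) = {1}
Sat((EF ¬b) ∧ (q ∧ ¬a)) = {1}
Sat(EX ((EF ¬b) ∧ (q ∧ ¬a))) = {s : some successor in {1}} = {3, 6}
6 ∈ Sat(EX ((EF ¬b) ∧ (q ∧ ¬a))) = {3, 6}, so the formula holds at 6.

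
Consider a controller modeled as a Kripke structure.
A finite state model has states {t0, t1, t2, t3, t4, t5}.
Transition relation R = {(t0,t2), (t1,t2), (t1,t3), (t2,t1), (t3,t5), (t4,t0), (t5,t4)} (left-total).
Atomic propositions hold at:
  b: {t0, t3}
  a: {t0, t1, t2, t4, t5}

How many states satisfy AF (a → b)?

4

Sat(a → b) = {t0, t3}
AF (a → b): least fixpoint, start Z0 = {t0, t3}, add states with every successor in Z. Z1 = {t0, t3, t4}; Z2 = {t0, t3, t4, t5}; fixed.
Sat(AF (a → b)) = {t0, t3, t4, t5}
|Sat(AF (a → b))| = |{t0, t3, t4, t5}| = 4.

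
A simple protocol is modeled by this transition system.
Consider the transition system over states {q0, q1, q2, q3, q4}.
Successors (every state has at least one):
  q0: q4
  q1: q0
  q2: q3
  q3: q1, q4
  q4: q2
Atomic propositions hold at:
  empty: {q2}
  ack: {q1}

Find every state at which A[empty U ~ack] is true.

Sat(~ack) = {q0, q2, q3, q4}
A[empty U ~ack]: least fixpoint, start Z0 = Sat(~ack) = {q0, q2, q3, q4}, add states in Sat(empty) with every successor in Z. Already a fixed point.
Sat(A[empty U ~ack]) = {q0, q2, q3, q4}

{q0, q2, q3, q4}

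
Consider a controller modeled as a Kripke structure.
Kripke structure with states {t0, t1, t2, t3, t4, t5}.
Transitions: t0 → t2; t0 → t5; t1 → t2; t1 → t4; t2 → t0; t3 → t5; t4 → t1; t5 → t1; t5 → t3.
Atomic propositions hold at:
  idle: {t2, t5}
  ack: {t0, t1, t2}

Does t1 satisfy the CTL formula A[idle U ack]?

Yes

A[idle U ack]: least fixpoint, start Z0 = Sat(ack) = {t0, t1, t2}, add states in Sat(idle) with every successor in Z. Already a fixed point.
Sat(A[idle U ack]) = {t0, t1, t2}
t1 ∈ Sat(A[idle U ack]) = {t0, t1, t2}, so the formula holds at t1.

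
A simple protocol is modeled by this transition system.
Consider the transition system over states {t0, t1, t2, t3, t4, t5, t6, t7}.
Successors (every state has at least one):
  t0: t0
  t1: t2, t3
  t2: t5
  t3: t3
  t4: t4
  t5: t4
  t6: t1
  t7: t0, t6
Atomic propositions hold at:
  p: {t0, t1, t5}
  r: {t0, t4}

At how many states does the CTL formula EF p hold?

6

EF p: least fixpoint, start Z0 = {t0, t1, t5}, add states with some successor in Z. Z1 = {t0, t1, t2, t5, t6, t7}; fixed.
Sat(EF p) = {t0, t1, t2, t5, t6, t7}
|Sat(EF p)| = |{t0, t1, t2, t5, t6, t7}| = 6.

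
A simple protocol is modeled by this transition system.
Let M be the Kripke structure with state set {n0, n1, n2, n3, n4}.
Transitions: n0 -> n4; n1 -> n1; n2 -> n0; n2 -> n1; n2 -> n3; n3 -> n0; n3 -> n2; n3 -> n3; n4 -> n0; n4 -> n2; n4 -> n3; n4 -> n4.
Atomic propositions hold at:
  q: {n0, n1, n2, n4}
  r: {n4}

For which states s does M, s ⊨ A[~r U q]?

{n0, n1, n2, n4}

Sat(~r) = {n0, n1, n2, n3}
A[~r U q]: least fixpoint, start Z0 = Sat(q) = {n0, n1, n2, n4}, add states in Sat(~r) with every successor in Z. Already a fixed point.
Sat(A[~r U q]) = {n0, n1, n2, n4}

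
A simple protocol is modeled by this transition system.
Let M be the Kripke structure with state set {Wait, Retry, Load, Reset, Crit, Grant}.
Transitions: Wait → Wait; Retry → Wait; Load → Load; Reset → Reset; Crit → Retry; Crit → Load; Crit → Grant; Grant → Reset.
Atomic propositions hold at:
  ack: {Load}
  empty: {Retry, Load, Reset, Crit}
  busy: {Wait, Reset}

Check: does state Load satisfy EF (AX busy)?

No

Sat(AX busy) = {s : every successor in {Wait, Reset}} = {Wait, Retry, Reset, Grant}
EF (AX busy): least fixpoint, start Z0 = {Wait, Retry, Reset, Grant}, add states with some successor in Z. Z1 = {Wait, Retry, Reset, Crit, Grant}; fixed.
Sat(EF (AX busy)) = {Wait, Retry, Reset, Crit, Grant}
Load ∉ Sat(EF (AX busy)) = {Wait, Retry, Reset, Crit, Grant}, so the formula does not hold at Load.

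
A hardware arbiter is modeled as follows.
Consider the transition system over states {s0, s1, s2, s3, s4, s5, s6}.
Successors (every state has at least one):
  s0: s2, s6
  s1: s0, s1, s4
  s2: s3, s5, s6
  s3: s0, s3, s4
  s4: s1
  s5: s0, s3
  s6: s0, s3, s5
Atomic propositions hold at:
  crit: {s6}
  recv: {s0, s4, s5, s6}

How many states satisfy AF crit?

AF crit: least fixpoint, start Z0 = {s6}, add states with every successor in Z. Already a fixed point.
Sat(AF crit) = {s6}
|Sat(AF crit)| = |{s6}| = 1.

1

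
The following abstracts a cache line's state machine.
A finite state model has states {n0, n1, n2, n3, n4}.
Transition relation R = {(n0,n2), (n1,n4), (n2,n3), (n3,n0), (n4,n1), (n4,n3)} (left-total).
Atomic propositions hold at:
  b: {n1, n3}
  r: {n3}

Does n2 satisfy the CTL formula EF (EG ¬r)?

No

Sat(¬r) = {n0, n1, n2, n4}
EG ¬r: greatest fixpoint, start Z0 = {n0, n1, n2, n4}, keep only states in Sat with some successor in Z. Z1 = {n0, n1, n4}; Z2 = {n1, n4}; fixed.
Sat(EG ¬r) = {n1, n4}
EF (EG ¬r): least fixpoint, start Z0 = {n1, n4}, add states with some successor in Z. Already a fixed point.
Sat(EF (EG ¬r)) = {n1, n4}
n2 ∉ Sat(EF (EG ¬r)) = {n1, n4}, so the formula does not hold at n2.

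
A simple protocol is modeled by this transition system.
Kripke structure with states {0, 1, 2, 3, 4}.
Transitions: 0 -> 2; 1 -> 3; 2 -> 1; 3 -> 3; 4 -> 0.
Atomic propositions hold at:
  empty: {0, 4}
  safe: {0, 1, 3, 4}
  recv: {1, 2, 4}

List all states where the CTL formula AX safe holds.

Sat(AX safe) = {s : every successor in {0, 1, 3, 4}} = {1, 2, 3, 4}

{1, 2, 3, 4}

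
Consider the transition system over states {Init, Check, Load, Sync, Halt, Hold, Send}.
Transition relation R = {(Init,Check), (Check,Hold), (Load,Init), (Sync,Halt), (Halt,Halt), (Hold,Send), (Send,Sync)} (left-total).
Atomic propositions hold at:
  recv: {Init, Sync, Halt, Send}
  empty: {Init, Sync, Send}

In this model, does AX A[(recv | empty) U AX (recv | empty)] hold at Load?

Sat(recv | empty) = {Init, Sync, Halt, Send}
Sat(AX (recv | empty)) = {s : every successor in {Init, Sync, Halt, Send}} = {Load, Sync, Halt, Hold, Send}
A[(recv | empty) U AX (recv | empty)]: least fixpoint, start Z0 = Sat(AX (recv | empty)) = {Load, Sync, Halt, Hold, Send}, add states in Sat(recv | empty) with every successor in Z. Already a fixed point.
Sat(A[(recv | empty) U AX (recv | empty)]) = {Load, Sync, Halt, Hold, Send}
Sat(AX A[(recv | empty) U AX (recv | empty)]) = {s : every successor in {Load, Sync, Halt, Hold, Send}} = {Check, Sync, Halt, Hold, Send}
Load ∉ Sat(AX A[(recv | empty) U AX (recv | empty)]) = {Check, Sync, Halt, Hold, Send}, so the formula does not hold at Load.

No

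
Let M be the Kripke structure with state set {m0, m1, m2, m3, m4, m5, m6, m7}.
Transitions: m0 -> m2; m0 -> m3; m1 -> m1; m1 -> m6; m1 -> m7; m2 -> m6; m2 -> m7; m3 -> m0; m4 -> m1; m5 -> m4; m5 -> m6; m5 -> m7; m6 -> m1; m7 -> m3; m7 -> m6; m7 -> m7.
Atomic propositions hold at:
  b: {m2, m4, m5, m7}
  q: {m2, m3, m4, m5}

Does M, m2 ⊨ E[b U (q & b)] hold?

Sat(q & b) = {m2, m4, m5}
E[b U (q & b)]: least fixpoint, start Z0 = Sat((q & b)) = {m2, m4, m5}, add states in Sat(b) with some successor in Z. Already a fixed point.
Sat(E[b U (q & b)]) = {m2, m4, m5}
m2 ∈ Sat(E[b U (q & b)]) = {m2, m4, m5}, so the formula holds at m2.

Yes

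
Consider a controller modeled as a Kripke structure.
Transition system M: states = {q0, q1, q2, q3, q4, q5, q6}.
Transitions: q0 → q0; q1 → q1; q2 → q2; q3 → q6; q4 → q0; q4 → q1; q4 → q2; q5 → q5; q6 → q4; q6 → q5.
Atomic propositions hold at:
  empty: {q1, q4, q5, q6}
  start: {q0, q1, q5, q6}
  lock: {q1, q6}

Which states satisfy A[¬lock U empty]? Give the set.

{q1, q3, q4, q5, q6}

Sat(¬lock) = {q0, q2, q3, q4, q5}
A[¬lock U empty]: least fixpoint, start Z0 = Sat(empty) = {q1, q4, q5, q6}, add states in Sat(¬lock) with every successor in Z. Z1 = {q1, q3, q4, q5, q6}; fixed.
Sat(A[¬lock U empty]) = {q1, q3, q4, q5, q6}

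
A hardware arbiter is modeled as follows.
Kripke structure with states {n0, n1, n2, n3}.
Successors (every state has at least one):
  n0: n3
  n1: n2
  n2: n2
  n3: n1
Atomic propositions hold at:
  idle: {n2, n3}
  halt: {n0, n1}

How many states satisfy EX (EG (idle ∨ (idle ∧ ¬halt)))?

Sat(¬halt) = {n2, n3}
Sat(idle ∧ ¬halt) = {n2, n3}
Sat(idle ∨ (idle ∧ ¬halt)) = {n2, n3}
EG (idle ∨ (idle ∧ ¬halt)): greatest fixpoint, start Z0 = {n2, n3}, keep only states in Sat with some successor in Z. Z1 = {n2}; fixed.
Sat(EG (idle ∨ (idle ∧ ¬halt))) = {n2}
Sat(EX (EG (idle ∨ (idle ∧ ¬halt)))) = {s : some successor in {n2}} = {n1, n2}
|Sat(EX (EG (idle ∨ (idle ∧ ¬halt))))| = |{n1, n2}| = 2.

2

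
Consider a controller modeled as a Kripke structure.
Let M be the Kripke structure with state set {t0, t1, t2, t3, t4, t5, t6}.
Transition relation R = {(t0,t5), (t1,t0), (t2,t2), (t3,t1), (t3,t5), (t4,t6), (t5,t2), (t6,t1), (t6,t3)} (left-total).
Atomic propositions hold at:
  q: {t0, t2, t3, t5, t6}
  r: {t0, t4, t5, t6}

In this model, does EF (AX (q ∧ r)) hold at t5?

Sat(q ∧ r) = {t0, t5, t6}
Sat(AX (q ∧ r)) = {s : every successor in {t0, t5, t6}} = {t0, t1, t4}
EF (AX (q ∧ r)): least fixpoint, start Z0 = {t0, t1, t4}, add states with some successor in Z. Z1 = {t0, t1, t3, t4, t6}; fixed.
Sat(EF (AX (q ∧ r))) = {t0, t1, t3, t4, t6}
t5 ∉ Sat(EF (AX (q ∧ r))) = {t0, t1, t3, t4, t6}, so the formula does not hold at t5.

No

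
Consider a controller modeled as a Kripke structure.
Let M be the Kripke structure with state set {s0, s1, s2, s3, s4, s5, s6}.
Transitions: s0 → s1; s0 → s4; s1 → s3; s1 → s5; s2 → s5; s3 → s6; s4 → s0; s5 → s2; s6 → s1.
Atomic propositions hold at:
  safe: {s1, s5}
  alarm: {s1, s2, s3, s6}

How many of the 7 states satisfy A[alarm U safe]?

5

A[alarm U safe]: least fixpoint, start Z0 = Sat(safe) = {s1, s5}, add states in Sat(alarm) with every successor in Z. Z1 = {s1, s2, s5, s6}; Z2 = {s1, s2, s3, s5, s6}; fixed.
Sat(A[alarm U safe]) = {s1, s2, s3, s5, s6}
|Sat(A[alarm U safe])| = |{s1, s2, s3, s5, s6}| = 5.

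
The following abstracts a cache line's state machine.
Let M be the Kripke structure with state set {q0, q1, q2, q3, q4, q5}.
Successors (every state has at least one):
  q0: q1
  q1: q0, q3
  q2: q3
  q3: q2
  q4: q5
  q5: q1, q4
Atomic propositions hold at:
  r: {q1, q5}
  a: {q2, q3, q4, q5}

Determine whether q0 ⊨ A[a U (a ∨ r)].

Sat(a ∨ r) = {q1, q2, q3, q4, q5}
A[a U (a ∨ r)]: least fixpoint, start Z0 = Sat((a ∨ r)) = {q1, q2, q3, q4, q5}, add states in Sat(a) with every successor in Z. Already a fixed point.
Sat(A[a U (a ∨ r)]) = {q1, q2, q3, q4, q5}
q0 ∉ Sat(A[a U (a ∨ r)]) = {q1, q2, q3, q4, q5}, so the formula does not hold at q0.

No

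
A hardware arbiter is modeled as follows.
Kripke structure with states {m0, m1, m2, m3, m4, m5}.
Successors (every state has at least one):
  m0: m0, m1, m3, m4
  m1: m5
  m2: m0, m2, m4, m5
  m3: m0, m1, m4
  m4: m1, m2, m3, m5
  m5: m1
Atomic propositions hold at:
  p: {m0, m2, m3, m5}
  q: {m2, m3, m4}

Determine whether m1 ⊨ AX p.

Yes

Sat(AX p) = {s : every successor in {m0, m2, m3, m5}} = {m1}
m1 ∈ Sat(AX p) = {m1}, so the formula holds at m1.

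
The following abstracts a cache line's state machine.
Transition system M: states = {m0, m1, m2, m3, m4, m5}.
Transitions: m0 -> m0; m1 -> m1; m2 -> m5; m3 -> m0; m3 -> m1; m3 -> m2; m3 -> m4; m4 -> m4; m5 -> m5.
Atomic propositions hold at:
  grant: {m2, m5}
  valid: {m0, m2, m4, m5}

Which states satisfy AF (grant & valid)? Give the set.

{m2, m5}

Sat(grant & valid) = {m2, m5}
AF (grant & valid): least fixpoint, start Z0 = {m2, m5}, add states with every successor in Z. Already a fixed point.
Sat(AF (grant & valid)) = {m2, m5}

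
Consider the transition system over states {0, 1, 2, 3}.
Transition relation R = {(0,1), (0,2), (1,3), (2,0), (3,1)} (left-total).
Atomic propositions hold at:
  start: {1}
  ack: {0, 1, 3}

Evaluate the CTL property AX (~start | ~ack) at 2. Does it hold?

Sat(~start) = {0, 2, 3}
Sat(~ack) = {2}
Sat(~start | ~ack) = {0, 2, 3}
Sat(AX (~start | ~ack)) = {s : every successor in {0, 2, 3}} = {1, 2}
2 ∈ Sat(AX (~start | ~ack)) = {1, 2}, so the formula holds at 2.

Yes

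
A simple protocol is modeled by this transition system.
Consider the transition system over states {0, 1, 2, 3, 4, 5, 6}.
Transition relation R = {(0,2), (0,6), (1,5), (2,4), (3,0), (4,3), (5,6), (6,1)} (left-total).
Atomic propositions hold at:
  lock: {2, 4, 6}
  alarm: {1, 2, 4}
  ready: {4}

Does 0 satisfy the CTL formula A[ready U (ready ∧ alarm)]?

No

Sat(ready ∧ alarm) = {4}
A[ready U (ready ∧ alarm)]: least fixpoint, start Z0 = Sat((ready ∧ alarm)) = {4}, add states in Sat(ready) with every successor in Z. Already a fixed point.
Sat(A[ready U (ready ∧ alarm)]) = {4}
0 ∉ Sat(A[ready U (ready ∧ alarm)]) = {4}, so the formula does not hold at 0.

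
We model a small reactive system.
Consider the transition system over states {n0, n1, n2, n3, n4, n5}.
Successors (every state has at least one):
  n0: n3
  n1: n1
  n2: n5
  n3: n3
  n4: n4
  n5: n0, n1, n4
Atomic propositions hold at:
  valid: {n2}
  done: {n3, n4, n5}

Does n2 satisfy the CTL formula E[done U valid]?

E[done U valid]: least fixpoint, start Z0 = Sat(valid) = {n2}, add states in Sat(done) with some successor in Z. Already a fixed point.
Sat(E[done U valid]) = {n2}
n2 ∈ Sat(E[done U valid]) = {n2}, so the formula holds at n2.

Yes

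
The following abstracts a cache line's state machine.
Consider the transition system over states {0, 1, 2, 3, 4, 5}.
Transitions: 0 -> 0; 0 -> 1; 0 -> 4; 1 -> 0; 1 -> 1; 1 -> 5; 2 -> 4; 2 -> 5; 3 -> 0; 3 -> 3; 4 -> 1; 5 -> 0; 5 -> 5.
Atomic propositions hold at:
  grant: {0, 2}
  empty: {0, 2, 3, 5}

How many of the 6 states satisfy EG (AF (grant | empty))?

4

Sat(grant | empty) = {0, 2, 3, 5}
AF (grant | empty): least fixpoint, start Z0 = {0, 2, 3, 5}, add states with every successor in Z. Already a fixed point.
Sat(AF (grant | empty)) = {0, 2, 3, 5}
EG (AF (grant | empty)): greatest fixpoint, start Z0 = {0, 2, 3, 5}, keep only states in Sat with some successor in Z. Already a fixed point.
Sat(EG (AF (grant | empty))) = {0, 2, 3, 5}
|Sat(EG (AF (grant | empty)))| = |{0, 2, 3, 5}| = 4.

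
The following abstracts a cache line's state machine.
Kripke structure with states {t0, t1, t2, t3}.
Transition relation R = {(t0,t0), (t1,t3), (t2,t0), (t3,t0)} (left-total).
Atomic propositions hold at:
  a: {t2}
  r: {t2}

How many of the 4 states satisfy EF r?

EF r: least fixpoint, start Z0 = {t2}, add states with some successor in Z. Already a fixed point.
Sat(EF r) = {t2}
|Sat(EF r)| = |{t2}| = 1.

1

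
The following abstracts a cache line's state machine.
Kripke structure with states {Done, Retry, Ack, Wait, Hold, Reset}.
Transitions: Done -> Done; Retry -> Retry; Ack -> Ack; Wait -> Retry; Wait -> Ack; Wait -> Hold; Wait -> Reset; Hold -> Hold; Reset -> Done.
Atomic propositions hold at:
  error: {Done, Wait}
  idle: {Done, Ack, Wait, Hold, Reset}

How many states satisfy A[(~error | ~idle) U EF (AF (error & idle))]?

3

Sat(~error) = {Retry, Ack, Hold, Reset}
Sat(~idle) = {Retry}
Sat(~error | ~idle) = {Retry, Ack, Hold, Reset}
Sat(error & idle) = {Done, Wait}
AF (error & idle): least fixpoint, start Z0 = {Done, Wait}, add states with every successor in Z. Z1 = {Done, Wait, Reset}; fixed.
Sat(AF (error & idle)) = {Done, Wait, Reset}
EF (AF (error & idle)): least fixpoint, start Z0 = {Done, Wait, Reset}, add states with some successor in Z. Already a fixed point.
Sat(EF (AF (error & idle))) = {Done, Wait, Reset}
A[(~error | ~idle) U EF (AF (error & idle))]: least fixpoint, start Z0 = Sat(EF (AF (error & idle))) = {Done, Wait, Reset}, add states in Sat(~error | ~idle) with every successor in Z. Already a fixed point.
Sat(A[(~error | ~idle) U EF (AF (error & idle))]) = {Done, Wait, Reset}
|Sat(A[(~error | ~idle) U EF (AF (error & idle))])| = |{Done, Wait, Reset}| = 3.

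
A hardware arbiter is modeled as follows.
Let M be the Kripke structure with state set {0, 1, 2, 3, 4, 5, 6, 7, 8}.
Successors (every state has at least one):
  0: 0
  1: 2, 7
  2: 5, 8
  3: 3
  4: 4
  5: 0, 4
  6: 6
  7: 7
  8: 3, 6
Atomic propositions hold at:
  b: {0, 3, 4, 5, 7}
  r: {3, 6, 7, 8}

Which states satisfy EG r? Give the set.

{3, 6, 7, 8}

EG r: greatest fixpoint, start Z0 = {3, 6, 7, 8}, keep only states in Sat with some successor in Z. Already a fixed point.
Sat(EG r) = {3, 6, 7, 8}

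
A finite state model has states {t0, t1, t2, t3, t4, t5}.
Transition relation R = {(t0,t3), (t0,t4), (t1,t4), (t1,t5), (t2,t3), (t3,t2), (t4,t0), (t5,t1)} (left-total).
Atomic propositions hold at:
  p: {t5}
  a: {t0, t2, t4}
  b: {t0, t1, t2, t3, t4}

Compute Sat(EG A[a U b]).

A[a U b]: least fixpoint, start Z0 = Sat(b) = {t0, t1, t2, t3, t4}, add states in Sat(a) with every successor in Z. Already a fixed point.
Sat(A[a U b]) = {t0, t1, t2, t3, t4}
EG A[a U b]: greatest fixpoint, start Z0 = {t0, t1, t2, t3, t4}, keep only states in Sat with some successor in Z. Already a fixed point.
Sat(EG A[a U b]) = {t0, t1, t2, t3, t4}

{t0, t1, t2, t3, t4}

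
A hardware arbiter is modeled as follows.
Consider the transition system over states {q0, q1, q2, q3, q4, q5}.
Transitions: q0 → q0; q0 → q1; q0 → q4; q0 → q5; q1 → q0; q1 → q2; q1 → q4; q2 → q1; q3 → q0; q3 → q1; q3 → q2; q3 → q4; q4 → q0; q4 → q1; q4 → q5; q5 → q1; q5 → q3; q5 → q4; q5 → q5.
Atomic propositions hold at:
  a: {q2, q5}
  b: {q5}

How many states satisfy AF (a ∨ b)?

Sat(a ∨ b) = {q2, q5}
AF (a ∨ b): least fixpoint, start Z0 = {q2, q5}, add states with every successor in Z. Already a fixed point.
Sat(AF (a ∨ b)) = {q2, q5}
|Sat(AF (a ∨ b))| = |{q2, q5}| = 2.

2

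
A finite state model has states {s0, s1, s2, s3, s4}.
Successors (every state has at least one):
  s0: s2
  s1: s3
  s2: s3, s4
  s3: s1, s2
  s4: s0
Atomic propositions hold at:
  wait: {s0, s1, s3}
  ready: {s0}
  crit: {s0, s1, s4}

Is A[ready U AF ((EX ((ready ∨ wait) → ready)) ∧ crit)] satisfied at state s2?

No

Sat(ready ∨ wait) = {s0, s1, s3}
Sat((ready ∨ wait) → ready) = {s0, s2, s4}
Sat(EX ((ready ∨ wait) → ready)) = {s : some successor in {s0, s2, s4}} = {s0, s2, s3, s4}
Sat((EX ((ready ∨ wait) → ready)) ∧ crit) = {s0, s4}
AF ((EX ((ready ∨ wait) → ready)) ∧ crit): least fixpoint, start Z0 = {s0, s4}, add states with every successor in Z. Already a fixed point.
Sat(AF ((EX ((ready ∨ wait) → ready)) ∧ crit)) = {s0, s4}
A[ready U AF ((EX ((ready ∨ wait) → ready)) ∧ crit)]: least fixpoint, start Z0 = Sat(AF ((EX ((ready ∨ wait) → ready)) ∧ crit)) = {s0, s4}, add states in Sat(ready) with every successor in Z. Already a fixed point.
Sat(A[ready U AF ((EX ((ready ∨ wait) → ready)) ∧ crit)]) = {s0, s4}
s2 ∉ Sat(A[ready U AF ((EX ((ready ∨ wait) → ready)) ∧ crit)]) = {s0, s4}, so the formula does not hold at s2.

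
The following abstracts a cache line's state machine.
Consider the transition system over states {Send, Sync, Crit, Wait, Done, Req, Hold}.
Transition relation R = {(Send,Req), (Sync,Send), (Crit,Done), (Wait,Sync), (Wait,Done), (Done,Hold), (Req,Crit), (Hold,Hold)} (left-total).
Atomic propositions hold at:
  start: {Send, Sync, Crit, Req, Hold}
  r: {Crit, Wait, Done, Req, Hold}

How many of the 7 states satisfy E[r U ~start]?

4

Sat(~start) = {Wait, Done}
E[r U ~start]: least fixpoint, start Z0 = Sat(~start) = {Wait, Done}, add states in Sat(r) with some successor in Z. Z1 = {Crit, Wait, Done}; Z2 = {Crit, Wait, Done, Req}; fixed.
Sat(E[r U ~start]) = {Crit, Wait, Done, Req}
|Sat(E[r U ~start])| = |{Crit, Wait, Done, Req}| = 4.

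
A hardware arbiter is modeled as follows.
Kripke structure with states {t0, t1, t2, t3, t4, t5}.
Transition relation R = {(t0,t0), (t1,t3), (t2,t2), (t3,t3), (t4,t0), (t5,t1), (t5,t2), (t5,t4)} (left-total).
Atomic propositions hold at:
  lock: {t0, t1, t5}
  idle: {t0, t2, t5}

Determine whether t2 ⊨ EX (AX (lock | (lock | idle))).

Yes

Sat(lock | idle) = {t0, t1, t2, t5}
Sat(lock | (lock | idle)) = {t0, t1, t2, t5}
Sat(AX (lock | (lock | idle))) = {s : every successor in {t0, t1, t2, t5}} = {t0, t2, t4}
Sat(EX (AX (lock | (lock | idle)))) = {s : some successor in {t0, t2, t4}} = {t0, t2, t4, t5}
t2 ∈ Sat(EX (AX (lock | (lock | idle)))) = {t0, t2, t4, t5}, so the formula holds at t2.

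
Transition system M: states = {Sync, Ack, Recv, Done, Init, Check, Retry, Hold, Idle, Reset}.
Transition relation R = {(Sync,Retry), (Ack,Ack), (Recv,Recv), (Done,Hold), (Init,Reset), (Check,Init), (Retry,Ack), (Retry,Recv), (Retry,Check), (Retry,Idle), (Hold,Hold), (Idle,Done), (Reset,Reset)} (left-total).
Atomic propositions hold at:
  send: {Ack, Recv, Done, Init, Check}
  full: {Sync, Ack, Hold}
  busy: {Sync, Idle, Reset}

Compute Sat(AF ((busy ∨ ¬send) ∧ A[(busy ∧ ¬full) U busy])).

Sat(¬send) = {Sync, Retry, Hold, Idle, Reset}
Sat(busy ∨ ¬send) = {Sync, Retry, Hold, Idle, Reset}
Sat(¬full) = {Recv, Done, Init, Check, Retry, Idle, Reset}
Sat(busy ∧ ¬full) = {Idle, Reset}
A[(busy ∧ ¬full) U busy]: least fixpoint, start Z0 = Sat(busy) = {Sync, Idle, Reset}, add states in Sat(busy ∧ ¬full) with every successor in Z. Already a fixed point.
Sat(A[(busy ∧ ¬full) U busy]) = {Sync, Idle, Reset}
Sat((busy ∨ ¬send) ∧ A[(busy ∧ ¬full) U busy]) = {Sync, Idle, Reset}
AF ((busy ∨ ¬send) ∧ A[(busy ∧ ¬full) U busy]): least fixpoint, start Z0 = {Sync, Idle, Reset}, add states with every successor in Z. Z1 = {Sync, Init, Idle, Reset}; Z2 = {Sync, Init, Check, Idle, Reset}; fixed.
Sat(AF ((busy ∨ ¬send) ∧ A[(busy ∧ ¬full) U busy])) = {Sync, Init, Check, Idle, Reset}

{Sync, Init, Check, Idle, Reset}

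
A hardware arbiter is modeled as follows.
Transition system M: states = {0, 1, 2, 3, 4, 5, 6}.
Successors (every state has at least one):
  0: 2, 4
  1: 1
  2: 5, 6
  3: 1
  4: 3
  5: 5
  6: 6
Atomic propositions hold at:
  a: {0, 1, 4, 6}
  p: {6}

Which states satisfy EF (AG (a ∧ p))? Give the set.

Sat(a ∧ p) = {6}
AG (a ∧ p): greatest fixpoint, start Z0 = {6}, keep only states in Sat with every successor in Z. Already a fixed point.
Sat(AG (a ∧ p)) = {6}
EF (AG (a ∧ p)): least fixpoint, start Z0 = {6}, add states with some successor in Z. Z1 = {2, 6}; Z2 = {0, 2, 6}; fixed.
Sat(EF (AG (a ∧ p))) = {0, 2, 6}

{0, 2, 6}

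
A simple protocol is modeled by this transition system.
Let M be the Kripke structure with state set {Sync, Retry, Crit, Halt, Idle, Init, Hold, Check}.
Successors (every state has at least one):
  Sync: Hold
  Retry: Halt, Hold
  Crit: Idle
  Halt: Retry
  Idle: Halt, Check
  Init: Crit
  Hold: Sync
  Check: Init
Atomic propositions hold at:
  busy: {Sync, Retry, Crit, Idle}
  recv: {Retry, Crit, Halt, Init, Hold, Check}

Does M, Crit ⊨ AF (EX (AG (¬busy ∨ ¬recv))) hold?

No

Sat(¬busy) = {Halt, Init, Hold, Check}
Sat(¬recv) = {Sync, Idle}
Sat(¬busy ∨ ¬recv) = {Sync, Halt, Idle, Init, Hold, Check}
AG (¬busy ∨ ¬recv): greatest fixpoint, start Z0 = {Sync, Halt, Idle, Init, Hold, Check}, keep only states in Sat with every successor in Z. Z1 = {Sync, Idle, Hold, Check}; Z2 = {Sync, Hold}; fixed.
Sat(AG (¬busy ∨ ¬recv)) = {Sync, Hold}
Sat(EX (AG (¬busy ∨ ¬recv))) = {s : some successor in {Sync, Hold}} = {Sync, Retry, Hold}
AF (EX (AG (¬busy ∨ ¬recv))): least fixpoint, start Z0 = {Sync, Retry, Hold}, add states with every successor in Z. Z1 = {Sync, Retry, Halt, Hold}; fixed.
Sat(AF (EX (AG (¬busy ∨ ¬recv)))) = {Sync, Retry, Halt, Hold}
Crit ∉ Sat(AF (EX (AG (¬busy ∨ ¬recv)))) = {Sync, Retry, Halt, Hold}, so the formula does not hold at Crit.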